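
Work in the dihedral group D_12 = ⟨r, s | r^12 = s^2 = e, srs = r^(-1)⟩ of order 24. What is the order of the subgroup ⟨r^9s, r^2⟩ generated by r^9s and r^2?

12

|⟨r^9s⟩| = 2 and |⟨r^2⟩| = 6, so |H| is a multiple of lcm(2, 6) = 6 and divides |G| = 24.
Closing under the operation: H = {e, r^2, r^4, r^6, r^8, r^10, rs, r^3s, r^5s, r^7s, r^9s, r^11s}, so |H| = 12.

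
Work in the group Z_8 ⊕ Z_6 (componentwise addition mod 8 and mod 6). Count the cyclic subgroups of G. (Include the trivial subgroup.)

16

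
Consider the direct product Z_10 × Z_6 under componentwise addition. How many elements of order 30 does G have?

24

An element (a,b) has order lcm(ord(a), ord(b)); count pairs with lcm equal to 30.
Enumerating gives 24 such elements.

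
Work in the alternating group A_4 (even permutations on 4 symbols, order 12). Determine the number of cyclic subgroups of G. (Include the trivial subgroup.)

A cyclic subgroup of order d is generated by each of its φ(d) elements of order d, so the cyclic subgroups of order d number (#elements of order d)/φ(d).
Cyclic subgroups by order — order 1: 1; order 2: 3; order 3: 4.
Total: 8.

8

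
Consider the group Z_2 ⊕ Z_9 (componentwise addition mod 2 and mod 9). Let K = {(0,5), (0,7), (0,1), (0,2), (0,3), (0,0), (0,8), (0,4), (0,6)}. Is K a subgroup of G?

Yes

|K| = 9 divides |G| = 18, consistent with Lagrange.
K contains the identity, every element's inverse is in K, and K is closed under +: it is a subgroup.
In fact K = ⟨(0,1)⟩.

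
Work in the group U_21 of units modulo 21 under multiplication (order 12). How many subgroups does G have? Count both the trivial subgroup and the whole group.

10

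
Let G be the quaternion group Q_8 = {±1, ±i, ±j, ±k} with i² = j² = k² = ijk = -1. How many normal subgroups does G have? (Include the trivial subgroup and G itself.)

6

G has 6 subgroups. Checking conjugation-invariance by order — order 1: 1/1 normal; order 2: 1/1 normal; order 4: 3/3 normal; order 8: 1/1 normal.
Total normal subgroups: 6.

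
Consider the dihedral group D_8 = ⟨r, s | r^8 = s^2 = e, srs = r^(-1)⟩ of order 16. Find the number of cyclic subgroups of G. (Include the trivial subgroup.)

Group the elements of G by the cyclic subgroup they generate; each cyclic subgroup of order d accounts for φ(d) elements.
Cyclic subgroups by order — order 1: 1; order 2: 9; order 4: 1; order 8: 1.
Total: 12.

12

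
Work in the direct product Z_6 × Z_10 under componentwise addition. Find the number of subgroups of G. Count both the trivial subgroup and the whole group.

|G| = 60, so by Lagrange every subgroup order divides 60. Divisors: 1, 2, 3, 4, 5, 6, 10, 12, 15, 20, 30, 60.
Subgroups by order — order 1: 1; order 2: 3; order 3: 1; order 4: 1; order 5: 1; order 6: 3; order 10: 3; order 12: 1; order 15: 1; order 20: 1; order 30: 3; order 60: 1.
Total: 1 + 3 + 1 + 1 + 1 + 3 + 3 + 1 + 1 + 1 + 3 + 1 = 20.

20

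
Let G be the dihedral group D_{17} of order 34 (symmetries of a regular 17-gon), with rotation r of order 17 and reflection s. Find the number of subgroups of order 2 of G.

|G| = 34 and 2 | 34, so subgroups of order 2 are possible by Lagrange.
The subgroups of order 2 are: {e, r^10s}; {e, r^11s}; {e, r^12s}; {e, r^13s}; … (17 in all).
So G has 17 subgroups of order 2.

17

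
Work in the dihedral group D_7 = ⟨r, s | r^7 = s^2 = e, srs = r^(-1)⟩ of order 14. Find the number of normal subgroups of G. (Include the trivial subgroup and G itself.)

3

G has 10 subgroups. Checking conjugation-invariance by order — order 1: 1/1 normal; order 2: 0/7 normal; order 7: 1/1 normal; order 14: 1/1 normal.
Total normal subgroups: 3.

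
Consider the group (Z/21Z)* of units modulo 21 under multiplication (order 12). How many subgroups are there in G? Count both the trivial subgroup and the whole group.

|G| = 12, so by Lagrange every subgroup order divides 12. Divisors: 1, 2, 3, 4, 6, 12.
Subgroups by order — order 1: 1; order 2: 3; order 3: 1; order 4: 1; order 6: 3; order 12: 1.
Total: 1 + 3 + 1 + 1 + 3 + 1 = 10.

10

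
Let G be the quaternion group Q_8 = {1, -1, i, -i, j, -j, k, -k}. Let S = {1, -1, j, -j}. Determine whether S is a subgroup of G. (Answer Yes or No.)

|S| = 4 divides |G| = 8, consistent with Lagrange.
S contains the identity, every element's inverse is in S, and S is closed under ·: it is a subgroup.
In fact S = ⟨j⟩.

Yes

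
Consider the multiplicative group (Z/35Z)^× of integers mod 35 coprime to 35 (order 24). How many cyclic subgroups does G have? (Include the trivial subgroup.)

12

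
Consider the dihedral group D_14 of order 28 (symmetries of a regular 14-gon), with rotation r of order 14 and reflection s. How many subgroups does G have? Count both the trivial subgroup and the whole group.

|G| = 28, so by Lagrange every subgroup order divides 28. Divisors: 1, 2, 4, 7, 14, 28.
Subgroups by order — order 1: 1; order 2: 15; order 4: 7; order 7: 1; order 14: 3; order 28: 1.
Total: 1 + 15 + 7 + 1 + 3 + 1 = 28.

28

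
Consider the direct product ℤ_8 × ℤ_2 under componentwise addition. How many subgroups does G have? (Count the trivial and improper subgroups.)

|G| = 16, so by Lagrange every subgroup order divides 16. Divisors: 1, 2, 4, 8, 16.
Subgroups by order — order 1: 1; order 2: 3; order 4: 3; order 8: 3; order 16: 1.
Total: 1 + 3 + 3 + 3 + 1 = 11.

11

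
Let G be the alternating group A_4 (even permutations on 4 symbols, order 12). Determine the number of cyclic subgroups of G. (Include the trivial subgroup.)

8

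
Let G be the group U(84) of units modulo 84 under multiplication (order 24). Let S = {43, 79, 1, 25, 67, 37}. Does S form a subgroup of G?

Yes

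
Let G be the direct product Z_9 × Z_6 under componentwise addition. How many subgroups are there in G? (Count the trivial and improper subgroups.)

|G| = 54, so by Lagrange every subgroup order divides 54. Divisors: 1, 2, 3, 6, 9, 18, 27, 54.
Subgroups by order — order 1: 1; order 2: 1; order 3: 4; order 6: 4; order 9: 4; order 18: 4; order 27: 1; order 54: 1.
Total: 1 + 1 + 4 + 4 + 4 + 4 + 1 + 1 = 20.

20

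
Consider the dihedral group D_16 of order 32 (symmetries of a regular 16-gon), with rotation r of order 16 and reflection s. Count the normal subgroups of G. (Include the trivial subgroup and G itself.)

G has 36 subgroups. Checking conjugation-invariance by order — order 1: 1/1 normal; order 2: 1/17 normal; order 4: 1/9 normal; order 8: 1/5 normal; order 16: 3/3 normal; order 32: 1/1 normal.
Total normal subgroups: 8.

8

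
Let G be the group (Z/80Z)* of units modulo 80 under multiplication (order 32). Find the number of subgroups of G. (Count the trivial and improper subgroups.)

|G| = 32, so by Lagrange every subgroup order divides 32. Divisors: 1, 2, 4, 8, 16, 32.
Subgroups by order — order 1: 1; order 2: 7; order 4: 19; order 8: 19; order 16: 7; order 32: 1.
Total: 1 + 7 + 19 + 19 + 7 + 1 = 54.

54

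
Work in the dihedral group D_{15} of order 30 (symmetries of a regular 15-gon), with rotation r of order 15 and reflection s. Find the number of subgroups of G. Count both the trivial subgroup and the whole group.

28

|G| = 30, so by Lagrange every subgroup order divides 30. Divisors: 1, 2, 3, 5, 6, 10, 15, 30.
Subgroups by order — order 1: 1; order 2: 15; order 3: 1; order 5: 1; order 6: 5; order 10: 3; order 15: 1; order 30: 1.
Total: 1 + 15 + 1 + 1 + 5 + 3 + 1 + 1 = 28.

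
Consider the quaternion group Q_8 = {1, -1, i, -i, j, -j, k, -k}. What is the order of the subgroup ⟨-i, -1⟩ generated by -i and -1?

4

|⟨-i⟩| = 4 and |⟨-1⟩| = 2, so |H| is a multiple of lcm(4, 2) = 4 and divides |G| = 8.
Closing under the operation: H = {1, -1, i, -i}, so |H| = 4.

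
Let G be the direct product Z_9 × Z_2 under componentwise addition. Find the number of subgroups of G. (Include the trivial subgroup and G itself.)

|G| = 18, so by Lagrange every subgroup order divides 18. Divisors: 1, 2, 3, 6, 9, 18.
Subgroups by order — order 1: 1; order 2: 1; order 3: 1; order 6: 1; order 9: 1; order 18: 1.
Total: 1 + 1 + 1 + 1 + 1 + 1 = 6.

6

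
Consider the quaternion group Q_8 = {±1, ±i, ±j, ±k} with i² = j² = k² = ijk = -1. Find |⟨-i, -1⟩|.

|⟨-i⟩| = 4 and |⟨-1⟩| = 2, so |H| is a multiple of lcm(4, 2) = 4 and divides |G| = 8.
Closing under the operation: H = {1, -1, i, -i}, so |H| = 4.

4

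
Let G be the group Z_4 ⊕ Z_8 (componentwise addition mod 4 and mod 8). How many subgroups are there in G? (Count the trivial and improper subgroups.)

22

|G| = 32, so by Lagrange every subgroup order divides 32. Divisors: 1, 2, 4, 8, 16, 32.
Subgroups by order — order 1: 1; order 2: 3; order 4: 7; order 8: 7; order 16: 3; order 32: 1.
Total: 1 + 3 + 7 + 7 + 3 + 1 = 22.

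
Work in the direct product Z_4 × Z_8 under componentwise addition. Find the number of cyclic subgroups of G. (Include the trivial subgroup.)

14

Group the elements of G by the cyclic subgroup they generate; each cyclic subgroup of order d accounts for φ(d) elements.
Cyclic subgroups by order — order 1: 1; order 2: 3; order 4: 6; order 8: 4.
Total: 14.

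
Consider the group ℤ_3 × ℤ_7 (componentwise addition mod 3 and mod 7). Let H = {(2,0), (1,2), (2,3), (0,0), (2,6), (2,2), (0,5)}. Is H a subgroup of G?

(2,3) ∈ H but its inverse (1,4) ∉ H, so H is not a subgroup.

No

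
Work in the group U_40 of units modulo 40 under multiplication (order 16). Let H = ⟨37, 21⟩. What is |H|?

8

|⟨37⟩| = 4 and |⟨21⟩| = 2, so |H| is a multiple of lcm(4, 2) = 4 and divides |G| = 16.
Closing under the operation: H = {1, 9, 13, 17, 21, 29, 33, 37}, so |H| = 8.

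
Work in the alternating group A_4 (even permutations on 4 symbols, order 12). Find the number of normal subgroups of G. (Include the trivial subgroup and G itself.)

G has 10 subgroups. Checking conjugation-invariance by order — order 1: 1/1 normal; order 2: 0/3 normal; order 3: 0/4 normal; order 4: 1/1 normal; order 12: 1/1 normal.
Total normal subgroups: 3.

3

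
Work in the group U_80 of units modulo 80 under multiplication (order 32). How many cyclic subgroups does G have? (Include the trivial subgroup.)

20

Group the elements of G by the cyclic subgroup they generate; each cyclic subgroup of order d accounts for φ(d) elements.
Cyclic subgroups by order — order 1: 1; order 2: 7; order 4: 12.
Total: 20.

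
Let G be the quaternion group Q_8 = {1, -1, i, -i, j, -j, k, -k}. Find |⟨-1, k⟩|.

|⟨-1⟩| = 2 and |⟨k⟩| = 4, so |H| is a multiple of lcm(2, 4) = 4 and divides |G| = 8.
Closing under the operation: H = {1, -1, k, -k}, so |H| = 4.

4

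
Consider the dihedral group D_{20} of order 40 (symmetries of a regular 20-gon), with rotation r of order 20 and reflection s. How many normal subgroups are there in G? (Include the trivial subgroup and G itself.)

G has 48 subgroups. Checking conjugation-invariance by order — order 1: 1/1 normal; order 2: 1/21 normal; order 4: 1/11 normal; order 5: 1/1 normal; order 8: 0/5 normal; order 10: 1/5 normal; order 20: 3/3 normal; order 40: 1/1 normal.
Total normal subgroups: 9.

9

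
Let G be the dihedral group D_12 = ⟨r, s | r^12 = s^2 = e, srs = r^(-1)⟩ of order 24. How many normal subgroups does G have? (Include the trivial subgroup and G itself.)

G has 34 subgroups. Checking conjugation-invariance by order — order 1: 1/1 normal; order 2: 1/13 normal; order 3: 1/1 normal; order 4: 1/7 normal; order 6: 1/5 normal; order 8: 0/3 normal; order 12: 3/3 normal; order 24: 1/1 normal.
Total normal subgroups: 9.

9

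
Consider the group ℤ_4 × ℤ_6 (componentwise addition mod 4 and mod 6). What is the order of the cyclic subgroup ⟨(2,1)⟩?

6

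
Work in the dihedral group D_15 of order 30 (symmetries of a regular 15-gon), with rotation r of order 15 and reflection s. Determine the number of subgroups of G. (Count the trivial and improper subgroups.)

|G| = 30, so by Lagrange every subgroup order divides 30. Divisors: 1, 2, 3, 5, 6, 10, 15, 30.
Subgroups by order — order 1: 1; order 2: 15; order 3: 1; order 5: 1; order 6: 5; order 10: 3; order 15: 1; order 30: 1.
Total: 1 + 15 + 1 + 1 + 5 + 3 + 1 + 1 = 28.

28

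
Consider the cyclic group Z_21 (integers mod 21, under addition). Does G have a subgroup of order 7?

7 | 21. A subgroup of order 7 is {0, 3, 6, 9, 12, 15, 18}.

Yes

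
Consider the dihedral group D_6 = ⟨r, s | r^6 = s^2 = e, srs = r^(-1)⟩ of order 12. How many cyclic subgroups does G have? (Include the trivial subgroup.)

10

Each element a generates a cyclic subgroup ⟨a⟩; distinct elements may generate the same one (a cyclic group of order d has φ(d) generators).
Cyclic subgroups by order — order 1: 1; order 2: 7; order 3: 1; order 6: 1.
Total: 10.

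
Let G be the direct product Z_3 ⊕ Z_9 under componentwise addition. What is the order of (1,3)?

The order of (1,3) in Z_3 × Z_9 is lcm(ord(1) in Z_3, ord(3) in Z_9).
ord(1) = 3 and ord(3) = 3, so |⟨(1,3)⟩| = lcm(3, 3) = 3.

3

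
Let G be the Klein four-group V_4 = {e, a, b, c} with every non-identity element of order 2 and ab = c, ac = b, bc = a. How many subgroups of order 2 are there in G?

3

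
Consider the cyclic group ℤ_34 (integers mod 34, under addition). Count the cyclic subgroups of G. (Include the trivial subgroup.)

A cyclic subgroup of order d is generated by each of its φ(d) elements of order d, so the cyclic subgroups of order d number (#elements of order d)/φ(d).
Cyclic subgroups by order — order 1: 1; order 2: 1; order 17: 1; order 34: 1.
Total: 4.

4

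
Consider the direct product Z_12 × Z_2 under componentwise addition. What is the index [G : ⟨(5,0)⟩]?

|⟨(5,0)⟩| = 12 and |G| = 24.
By Lagrange, [G : H] = |G|/|H| = 24/12 = 2.

2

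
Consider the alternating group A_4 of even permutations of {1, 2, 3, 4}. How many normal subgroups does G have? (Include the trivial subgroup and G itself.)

G has 10 subgroups. Checking conjugation-invariance by order — order 1: 1/1 normal; order 2: 0/3 normal; order 3: 0/4 normal; order 4: 1/1 normal; order 12: 1/1 normal.
Total normal subgroups: 3.

3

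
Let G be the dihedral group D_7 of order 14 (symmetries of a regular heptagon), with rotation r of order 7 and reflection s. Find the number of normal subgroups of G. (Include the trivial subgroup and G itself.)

G has 10 subgroups. Checking conjugation-invariance by order — order 1: 1/1 normal; order 2: 0/7 normal; order 7: 1/1 normal; order 14: 1/1 normal.
Total normal subgroups: 3.

3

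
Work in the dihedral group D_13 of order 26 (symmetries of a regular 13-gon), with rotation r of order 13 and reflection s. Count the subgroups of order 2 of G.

13

|G| = 26 and 2 | 26, so subgroups of order 2 are possible by Lagrange.
The subgroups of order 2 are: {e, r^10s}; {e, r^11s}; {e, r^12s}; {e, r^2s}; … (13 in all).
So G has 13 subgroups of order 2.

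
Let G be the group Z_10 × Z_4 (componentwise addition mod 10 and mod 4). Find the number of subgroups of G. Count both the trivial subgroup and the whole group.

|G| = 40, so by Lagrange every subgroup order divides 40. Divisors: 1, 2, 4, 5, 8, 10, 20, 40.
Subgroups by order — order 1: 1; order 2: 3; order 4: 3; order 5: 1; order 8: 1; order 10: 3; order 20: 3; order 40: 1.
Total: 1 + 3 + 3 + 1 + 1 + 3 + 3 + 1 = 16.

16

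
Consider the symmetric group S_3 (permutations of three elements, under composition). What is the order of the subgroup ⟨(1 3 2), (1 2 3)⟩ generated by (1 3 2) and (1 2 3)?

3

|⟨(1 3 2)⟩| = 3 and |⟨(1 2 3)⟩| = 3, so |H| is a multiple of lcm(3, 3) = 3 and divides |G| = 6.
Closing under the operation: H = {e, (1 2 3), (1 3 2)}, so |H| = 3.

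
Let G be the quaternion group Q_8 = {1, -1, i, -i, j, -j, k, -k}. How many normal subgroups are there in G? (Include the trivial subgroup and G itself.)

6

G has 6 subgroups. Checking conjugation-invariance by order — order 1: 1/1 normal; order 2: 1/1 normal; order 4: 3/3 normal; order 8: 1/1 normal.
Total normal subgroups: 6.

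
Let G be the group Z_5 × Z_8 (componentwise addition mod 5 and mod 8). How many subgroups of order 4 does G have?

|G| = 40 and 4 | 40, so subgroups of order 4 are possible by Lagrange.
The subgroups of order 4 are: {(0,0), (0,2), (0,4), (0,6)}.
So G has 1 subgroup of order 4.

1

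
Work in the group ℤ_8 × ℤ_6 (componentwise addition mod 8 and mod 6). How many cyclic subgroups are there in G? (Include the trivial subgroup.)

16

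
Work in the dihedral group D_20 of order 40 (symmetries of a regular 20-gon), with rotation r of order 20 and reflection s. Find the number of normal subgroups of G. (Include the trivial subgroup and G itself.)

G has 48 subgroups. Checking conjugation-invariance by order — order 1: 1/1 normal; order 2: 1/21 normal; order 4: 1/11 normal; order 5: 1/1 normal; order 8: 0/5 normal; order 10: 1/5 normal; order 20: 3/3 normal; order 40: 1/1 normal.
Total normal subgroups: 9.

9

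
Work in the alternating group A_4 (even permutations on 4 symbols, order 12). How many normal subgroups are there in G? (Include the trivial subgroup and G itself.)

3

G has 10 subgroups. Checking conjugation-invariance by order — order 1: 1/1 normal; order 2: 0/3 normal; order 3: 0/4 normal; order 4: 1/1 normal; order 12: 1/1 normal.
Total normal subgroups: 3.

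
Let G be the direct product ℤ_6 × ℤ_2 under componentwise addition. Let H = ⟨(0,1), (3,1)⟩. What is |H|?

4

|⟨(0,1)⟩| = 2 and |⟨(3,1)⟩| = 2, so |H| is a multiple of lcm(2, 2) = 2 and divides |G| = 12.
Closing under the operation: H = {(0,0), (0,1), (3,0), (3,1)}, so |H| = 4.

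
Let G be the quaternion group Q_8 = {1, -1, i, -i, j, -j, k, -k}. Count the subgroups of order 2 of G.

1

|G| = 8 and 2 | 8, so subgroups of order 2 are possible by Lagrange.
The subgroups of order 2 are: {1, -1}.
So G has 1 subgroup of order 2.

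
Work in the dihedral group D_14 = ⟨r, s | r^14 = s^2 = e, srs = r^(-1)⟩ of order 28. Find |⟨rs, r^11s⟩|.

|⟨rs⟩| = 2 and |⟨r^11s⟩| = 2, so |H| is a multiple of lcm(2, 2) = 2 and divides |G| = 28.
Closing under the operation: H = {e, r^2, r^4, r^6, r^8, r^10, r^12, rs, r^3s, r^5s, r^7s, r^9s, r^11s, r^13s}, so |H| = 14.

14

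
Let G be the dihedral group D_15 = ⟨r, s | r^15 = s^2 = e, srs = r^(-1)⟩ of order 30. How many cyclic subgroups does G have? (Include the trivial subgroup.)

19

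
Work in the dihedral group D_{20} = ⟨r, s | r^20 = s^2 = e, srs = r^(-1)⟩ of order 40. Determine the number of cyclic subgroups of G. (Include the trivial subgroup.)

Group the elements of G by the cyclic subgroup they generate; each cyclic subgroup of order d accounts for φ(d) elements.
Cyclic subgroups by order — order 1: 1; order 2: 21; order 4: 1; order 5: 1; order 10: 1; order 20: 1.
Total: 26.

26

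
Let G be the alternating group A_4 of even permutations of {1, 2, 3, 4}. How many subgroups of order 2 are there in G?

|G| = 12 and 2 | 12, so subgroups of order 2 are possible by Lagrange.
The subgroups of order 2 are: {e, (1 2)(3 4)}; {e, (1 3)(2 4)}; {e, (1 4)(2 3)}.
So G has 3 subgroups of order 2.

3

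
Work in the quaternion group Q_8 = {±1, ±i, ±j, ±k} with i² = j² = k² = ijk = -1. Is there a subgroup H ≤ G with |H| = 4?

Yes

4 | 8. A subgroup of order 4 is {1, -1, i, -i}.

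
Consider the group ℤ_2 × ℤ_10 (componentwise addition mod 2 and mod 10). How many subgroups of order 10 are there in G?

3

|G| = 20 and 10 | 20, so subgroups of order 10 are possible by Lagrange.
The subgroups of order 10 are: {(0,0), (0,1), (0,2), (0,3), (0,4), (0,5), (0,6), (0,7), (0,8), (0,9)}; {(0,0), (0,2), (0,4), (0,6), (0,8), (1,0), (1,2), (1,4), (1,6), (1,8)}; {(0,0), (0,2), (0,4), (0,6), (0,8), (1,1), (1,3), (1,5), (1,7), (1,9)}.
So G has 3 subgroups of order 10.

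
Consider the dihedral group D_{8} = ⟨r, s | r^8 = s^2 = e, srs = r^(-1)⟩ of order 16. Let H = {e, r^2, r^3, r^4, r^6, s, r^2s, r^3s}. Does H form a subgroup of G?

r^3 ∈ H but its inverse r^5 ∉ H, so H is not a subgroup.

No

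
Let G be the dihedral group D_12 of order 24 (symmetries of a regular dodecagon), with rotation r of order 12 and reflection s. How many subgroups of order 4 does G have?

|G| = 24 and 4 | 24, so subgroups of order 4 are possible by Lagrange.
The subgroups of order 4 are: {e, r^6, r^4s, r^10s}; {e, r^6, r^5s, r^11s}; {e, r^6, r^2s, r^8s}; {e, r^3, r^6, r^9}; … (7 in all).
So G has 7 subgroups of order 4.

7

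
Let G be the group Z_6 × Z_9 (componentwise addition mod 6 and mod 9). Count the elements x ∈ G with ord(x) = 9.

An element (a,b) has order lcm(ord(a), ord(b)); count pairs with lcm equal to 9.
Enumerating gives 18 such elements.

18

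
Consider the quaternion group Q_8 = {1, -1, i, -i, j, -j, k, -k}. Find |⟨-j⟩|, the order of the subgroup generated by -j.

4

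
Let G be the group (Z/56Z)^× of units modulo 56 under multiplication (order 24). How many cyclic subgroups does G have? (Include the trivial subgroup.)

A cyclic subgroup of order d is generated by each of its φ(d) elements of order d, so the cyclic subgroups of order d number (#elements of order d)/φ(d).
Cyclic subgroups by order — order 1: 1; order 2: 7; order 3: 1; order 6: 7.
Total: 16.

16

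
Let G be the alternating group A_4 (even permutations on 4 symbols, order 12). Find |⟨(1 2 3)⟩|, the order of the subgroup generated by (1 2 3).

Computing powers of (1 2 3): the smallest k with ((1 2 3))^k = e is k = 3.

3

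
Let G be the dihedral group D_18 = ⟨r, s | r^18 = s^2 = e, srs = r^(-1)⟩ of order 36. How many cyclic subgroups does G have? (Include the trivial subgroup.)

24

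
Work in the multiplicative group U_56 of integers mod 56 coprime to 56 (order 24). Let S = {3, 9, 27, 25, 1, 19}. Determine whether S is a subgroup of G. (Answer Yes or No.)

|S| = 6 divides |G| = 24, consistent with Lagrange.
S contains the identity, every element's inverse is in S, and S is closed under ·: it is a subgroup.
In fact S = ⟨3⟩.

Yes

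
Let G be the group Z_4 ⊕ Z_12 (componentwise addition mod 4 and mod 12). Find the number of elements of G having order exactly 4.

An element (a,b) has order lcm(ord(a), ord(b)); count pairs with lcm equal to 4.
Enumerating gives 12 such elements.

12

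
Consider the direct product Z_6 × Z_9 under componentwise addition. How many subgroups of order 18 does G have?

|G| = 54 and 18 | 54, so subgroups of order 18 are possible by Lagrange.
The subgroups of order 18 are: {(0,0), (0,1), (0,2), (0,3), (0,4), (0,5), (0,6), (0,7), (0,8), (3,0), (3,1), (3,2), (3,3), (3,4), (3,5), (3,6), (3,7), (3,8)}; {(0,0), (0,3), (0,6), (1,0), (1,3), (1,6), (2,0), (2,3), (2,6), (3,0), (3,3), (3,6), (4,0), (4,3), (4,6), (5,0), (5,3), (5,6)}; {(0,0), (0,3), (0,6), (1,1), (1,4), (1,7), (2,2), (2,5), (2,8), (3,0), (3,3), (3,6), (4,1), (4,4), (4,7), (5,2), (5,5), (5,8)}; {(0,0), (0,3), (0,6), (1,2), (1,5), (1,8), (2,1), (2,4), (2,7), (3,0), (3,3), (3,6), (4,2), (4,5), (4,8), (5,1), (5,4), (5,7)}.
So G has 4 subgroups of order 18.

4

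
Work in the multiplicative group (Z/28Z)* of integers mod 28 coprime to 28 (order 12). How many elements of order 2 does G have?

3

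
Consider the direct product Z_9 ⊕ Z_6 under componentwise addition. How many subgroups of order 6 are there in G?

|G| = 54 and 6 | 54, so subgroups of order 6 are possible by Lagrange.
The subgroups of order 6 are: {(0,0), (0,1), (0,2), (0,3), (0,4), (0,5)}; {(0,0), (0,3), (3,0), (3,3), (6,0), (6,3)}; {(0,0), (0,3), (3,1), (3,4), (6,2), (6,5)}; {(0,0), (0,3), (3,2), (3,5), (6,1), (6,4)}.
So G has 4 subgroups of order 6.

4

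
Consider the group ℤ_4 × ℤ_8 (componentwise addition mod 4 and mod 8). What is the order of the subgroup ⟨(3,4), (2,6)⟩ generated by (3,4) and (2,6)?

16

|⟨(3,4)⟩| = 4 and |⟨(2,6)⟩| = 4, so |H| is a multiple of lcm(4, 4) = 4 and divides |G| = 32.
Closing under the operation: H = {(0,0), (0,2), (0,4), (0,6), (1,0), (1,2), (1,4), (1,6), (2,0), (2,2), (2,4), (2,6), (3,0), (3,2), (3,4), (3,6)}, so |H| = 16.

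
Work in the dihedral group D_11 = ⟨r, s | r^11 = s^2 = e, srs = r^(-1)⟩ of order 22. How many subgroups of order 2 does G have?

11

|G| = 22 and 2 | 22, so subgroups of order 2 are possible by Lagrange.
The subgroups of order 2 are: {e, r^10s}; {e, r^2s}; {e, r^3s}; {e, r^4s}; … (11 in all).
So G has 11 subgroups of order 2.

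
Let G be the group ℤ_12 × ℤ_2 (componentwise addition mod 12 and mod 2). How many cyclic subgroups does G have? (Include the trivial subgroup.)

12

A cyclic subgroup of order d is generated by each of its φ(d) elements of order d, so the cyclic subgroups of order d number (#elements of order d)/φ(d).
Cyclic subgroups by order — order 1: 1; order 2: 3; order 3: 1; order 4: 2; order 6: 3; order 12: 2.
Total: 12.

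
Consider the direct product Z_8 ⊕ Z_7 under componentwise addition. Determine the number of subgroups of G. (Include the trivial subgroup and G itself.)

|G| = 56, so by Lagrange every subgroup order divides 56. Divisors: 1, 2, 4, 7, 8, 14, 28, 56.
Subgroups by order — order 1: 1; order 2: 1; order 4: 1; order 7: 1; order 8: 1; order 14: 1; order 28: 1; order 56: 1.
Total: 1 + 1 + 1 + 1 + 1 + 1 + 1 + 1 = 8.

8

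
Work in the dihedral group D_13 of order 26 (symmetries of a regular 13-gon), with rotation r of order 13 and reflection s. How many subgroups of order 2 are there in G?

|G| = 26 and 2 | 26, so subgroups of order 2 are possible by Lagrange.
The subgroups of order 2 are: {e, r^10s}; {e, r^11s}; {e, r^12s}; {e, r^2s}; … (13 in all).
So G has 13 subgroups of order 2.

13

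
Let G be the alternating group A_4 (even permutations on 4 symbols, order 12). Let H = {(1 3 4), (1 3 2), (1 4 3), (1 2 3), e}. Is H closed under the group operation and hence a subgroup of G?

No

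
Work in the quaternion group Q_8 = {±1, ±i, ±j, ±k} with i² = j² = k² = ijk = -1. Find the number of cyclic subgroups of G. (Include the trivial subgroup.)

5

Group the elements of G by the cyclic subgroup they generate; each cyclic subgroup of order d accounts for φ(d) elements.
Cyclic subgroups by order — order 1: 1; order 2: 1; order 4: 3.
Total: 5.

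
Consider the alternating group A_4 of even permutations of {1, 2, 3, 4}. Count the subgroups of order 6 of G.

|G| = 12 and 6 | 12, so subgroups of order 6 are possible by Lagrange.
Checking all subgroups of G, none has order 6.
So G has 0 subgroups of order 6.

0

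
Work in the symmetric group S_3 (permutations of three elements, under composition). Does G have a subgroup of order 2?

Yes

2 | 6. A subgroup of order 2 is {e, (1 2)}.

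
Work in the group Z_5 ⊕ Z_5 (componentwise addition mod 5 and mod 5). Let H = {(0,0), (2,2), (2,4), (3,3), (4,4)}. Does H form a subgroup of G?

(4,4) ∈ H but its inverse (1,1) ∉ H, so H is not a subgroup.

No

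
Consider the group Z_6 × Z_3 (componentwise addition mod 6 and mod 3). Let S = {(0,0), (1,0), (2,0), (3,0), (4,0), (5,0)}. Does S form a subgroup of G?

|S| = 6 divides |G| = 18, consistent with Lagrange.
S contains the identity, every element's inverse is in S, and S is closed under +: it is a subgroup.
In fact S = ⟨(5,0)⟩.

Yes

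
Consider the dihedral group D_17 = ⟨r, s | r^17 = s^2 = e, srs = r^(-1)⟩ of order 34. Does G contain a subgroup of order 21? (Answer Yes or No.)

21 does not divide |G| = 34, so by Lagrange no subgroup of order 21 exists.

No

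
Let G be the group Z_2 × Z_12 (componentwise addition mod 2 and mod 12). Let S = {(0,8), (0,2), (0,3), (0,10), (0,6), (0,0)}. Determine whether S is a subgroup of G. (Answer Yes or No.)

No

(0,8) ∈ S but its inverse (0,4) ∉ S, so S is not a subgroup.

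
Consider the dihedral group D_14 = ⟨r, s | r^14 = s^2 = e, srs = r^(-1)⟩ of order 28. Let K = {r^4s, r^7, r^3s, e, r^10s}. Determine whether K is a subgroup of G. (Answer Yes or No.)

No

|K| = 5 does not divide |G| = 28, so by Lagrange K is not a subgroup.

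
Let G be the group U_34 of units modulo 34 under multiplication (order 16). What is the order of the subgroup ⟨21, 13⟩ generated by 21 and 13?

|⟨21⟩| = 4 and |⟨13⟩| = 4, so |H| is a multiple of lcm(4, 4) = 4 and divides |G| = 16.
Closing under the operation: H = {1, 13, 21, 33}, so |H| = 4.

4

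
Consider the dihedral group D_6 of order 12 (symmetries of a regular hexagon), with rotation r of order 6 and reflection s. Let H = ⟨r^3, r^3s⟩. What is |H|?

|⟨r^3⟩| = 2 and |⟨r^3s⟩| = 2, so |H| is a multiple of lcm(2, 2) = 2 and divides |G| = 12.
Closing under the operation: H = {e, r^3, s, r^3s}, so |H| = 4.

4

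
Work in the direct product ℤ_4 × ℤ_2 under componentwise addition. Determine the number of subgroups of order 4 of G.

|G| = 8 and 4 | 8, so subgroups of order 4 are possible by Lagrange.
The subgroups of order 4 are: {(0,0), (0,1), (2,0), (2,1)}; {(0,0), (1,0), (2,0), (3,0)}; {(0,0), (1,1), (2,0), (3,1)}.
So G has 3 subgroups of order 4.

3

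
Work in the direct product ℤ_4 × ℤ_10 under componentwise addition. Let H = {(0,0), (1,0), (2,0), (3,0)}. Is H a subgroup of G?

|H| = 4 divides |G| = 40, consistent with Lagrange.
H contains the identity, every element's inverse is in H, and H is closed under +: it is a subgroup.
In fact H = ⟨(1,0)⟩.

Yes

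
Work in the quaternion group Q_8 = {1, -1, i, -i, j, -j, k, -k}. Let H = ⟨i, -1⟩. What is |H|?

|⟨i⟩| = 4 and |⟨-1⟩| = 2, so |H| is a multiple of lcm(4, 2) = 4 and divides |G| = 8.
Closing under the operation: H = {1, -1, i, -i}, so |H| = 4.

4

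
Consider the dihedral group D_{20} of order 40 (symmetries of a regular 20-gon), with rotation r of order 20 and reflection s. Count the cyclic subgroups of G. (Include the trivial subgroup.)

26

Each element a generates a cyclic subgroup ⟨a⟩; distinct elements may generate the same one (a cyclic group of order d has φ(d) generators).
Cyclic subgroups by order — order 1: 1; order 2: 21; order 4: 1; order 5: 1; order 10: 1; order 20: 1.
Total: 26.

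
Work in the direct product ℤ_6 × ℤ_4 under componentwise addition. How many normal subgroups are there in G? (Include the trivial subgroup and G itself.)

16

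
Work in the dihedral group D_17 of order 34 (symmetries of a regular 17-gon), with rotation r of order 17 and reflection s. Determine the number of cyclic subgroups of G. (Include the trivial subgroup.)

A cyclic subgroup of order d is generated by each of its φ(d) elements of order d, so the cyclic subgroups of order d number (#elements of order d)/φ(d).
Cyclic subgroups by order — order 1: 1; order 2: 17; order 17: 1.
Total: 19.

19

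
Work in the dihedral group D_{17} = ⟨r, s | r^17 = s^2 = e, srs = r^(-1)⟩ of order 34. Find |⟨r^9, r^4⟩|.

17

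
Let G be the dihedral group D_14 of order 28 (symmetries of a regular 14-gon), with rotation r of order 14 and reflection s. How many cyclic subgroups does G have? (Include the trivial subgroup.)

Group the elements of G by the cyclic subgroup they generate; each cyclic subgroup of order d accounts for φ(d) elements.
Cyclic subgroups by order — order 1: 1; order 2: 15; order 7: 1; order 14: 1.
Total: 18.

18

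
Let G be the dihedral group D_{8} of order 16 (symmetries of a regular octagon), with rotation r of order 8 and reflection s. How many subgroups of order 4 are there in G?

|G| = 16 and 4 | 16, so subgroups of order 4 are possible by Lagrange.
The subgroups of order 4 are: {e, r^2, r^4, r^6}; {e, r^4, r^2s, r^6s}; {e, r^4, r^3s, r^7s}; {e, r^4, s, r^4s}; … (5 in all).
So G has 5 subgroups of order 4.

5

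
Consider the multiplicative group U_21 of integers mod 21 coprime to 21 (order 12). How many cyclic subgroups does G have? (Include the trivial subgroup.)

8

A cyclic subgroup of order d is generated by each of its φ(d) elements of order d, so the cyclic subgroups of order d number (#elements of order d)/φ(d).
Cyclic subgroups by order — order 1: 1; order 2: 3; order 3: 1; order 6: 3.
Total: 8.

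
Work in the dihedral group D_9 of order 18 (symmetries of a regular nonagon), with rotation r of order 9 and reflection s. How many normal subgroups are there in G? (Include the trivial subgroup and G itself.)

4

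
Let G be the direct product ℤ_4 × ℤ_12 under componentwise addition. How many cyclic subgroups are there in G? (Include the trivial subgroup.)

20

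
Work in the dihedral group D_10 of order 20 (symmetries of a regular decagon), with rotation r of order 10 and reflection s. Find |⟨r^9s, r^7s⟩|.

|⟨r^9s⟩| = 2 and |⟨r^7s⟩| = 2, so |H| is a multiple of lcm(2, 2) = 2 and divides |G| = 20.
Closing under the operation: H = {e, r^2, r^4, r^6, r^8, rs, r^3s, r^5s, r^7s, r^9s}, so |H| = 10.

10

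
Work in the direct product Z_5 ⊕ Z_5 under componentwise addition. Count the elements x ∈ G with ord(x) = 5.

An element (a,b) has order lcm(ord(a), ord(b)); count pairs with lcm equal to 5.
Enumerating gives 24 such elements.

24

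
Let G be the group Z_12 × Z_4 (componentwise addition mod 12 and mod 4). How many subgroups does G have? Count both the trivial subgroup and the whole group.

|G| = 48, so by Lagrange every subgroup order divides 48. Divisors: 1, 2, 3, 4, 6, 8, 12, 16, 24, 48.
Subgroups by order — order 1: 1; order 2: 3; order 3: 1; order 4: 7; order 6: 3; order 8: 3; order 12: 7; order 16: 1; order 24: 3; order 48: 1.
Total: 1 + 3 + 1 + 7 + 3 + 3 + 7 + 1 + 3 + 1 = 30.

30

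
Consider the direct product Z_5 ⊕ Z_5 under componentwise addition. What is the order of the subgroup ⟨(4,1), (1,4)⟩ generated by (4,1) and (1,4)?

5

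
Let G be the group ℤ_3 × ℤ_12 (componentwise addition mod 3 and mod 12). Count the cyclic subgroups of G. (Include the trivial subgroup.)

A cyclic subgroup of order d is generated by each of its φ(d) elements of order d, so the cyclic subgroups of order d number (#elements of order d)/φ(d).
Cyclic subgroups by order — order 1: 1; order 2: 1; order 3: 4; order 4: 1; order 6: 4; order 12: 4.
Total: 15.

15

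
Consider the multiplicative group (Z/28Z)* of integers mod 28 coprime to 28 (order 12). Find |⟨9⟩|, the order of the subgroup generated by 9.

Compute successive powers of 9 mod 28: 9, 25, 1; 9^3 ≡ 1 (mod 28).
So |⟨9⟩| = 3.

3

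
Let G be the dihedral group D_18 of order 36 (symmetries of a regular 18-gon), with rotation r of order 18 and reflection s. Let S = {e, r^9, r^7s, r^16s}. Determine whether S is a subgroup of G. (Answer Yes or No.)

Yes

|S| = 4 divides |G| = 36, consistent with Lagrange.
S contains the identity, every element's inverse is in S, and S is closed under ·: it is a subgroup.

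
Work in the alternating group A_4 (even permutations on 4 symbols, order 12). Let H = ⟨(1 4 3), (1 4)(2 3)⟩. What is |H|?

|⟨(1 4 3)⟩| = 3 and |⟨(1 4)(2 3)⟩| = 2, so |H| is a multiple of lcm(3, 2) = 6 and divides |G| = 12.
Closing {(1 4 3), (1 4)(2 3)} under the group operation gives all of G, so |H| = 12.

12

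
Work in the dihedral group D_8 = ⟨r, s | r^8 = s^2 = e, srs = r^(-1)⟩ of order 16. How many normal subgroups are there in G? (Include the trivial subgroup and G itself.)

7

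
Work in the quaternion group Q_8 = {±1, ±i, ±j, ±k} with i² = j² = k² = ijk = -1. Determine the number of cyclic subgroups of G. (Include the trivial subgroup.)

5

A cyclic subgroup of order d is generated by each of its φ(d) elements of order d, so the cyclic subgroups of order d number (#elements of order d)/φ(d).
Cyclic subgroups by order — order 1: 1; order 2: 1; order 4: 3.
Total: 5.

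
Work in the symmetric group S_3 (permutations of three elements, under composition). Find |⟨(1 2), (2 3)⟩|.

|⟨(1 2)⟩| = 2 and |⟨(2 3)⟩| = 2, so |H| is a multiple of lcm(2, 2) = 2 and divides |G| = 6.
Closing {(1 2), (2 3)} under the group operation gives all of G, so |H| = 6.

6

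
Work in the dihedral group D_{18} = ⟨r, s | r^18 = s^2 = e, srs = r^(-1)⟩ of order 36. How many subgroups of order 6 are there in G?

7

|G| = 36 and 6 | 36, so subgroups of order 6 are possible by Lagrange.
The subgroups of order 6 are: {e, r^6, r^12, r^4s, r^10s, r^16s}; {e, r^6, r^12, r^5s, r^11s, r^17s}; {e, r^6, r^12, s, r^6s, r^12s}; {e, r^6, r^12, rs, r^7s, r^13s}; … (7 in all).
So G has 7 subgroups of order 6.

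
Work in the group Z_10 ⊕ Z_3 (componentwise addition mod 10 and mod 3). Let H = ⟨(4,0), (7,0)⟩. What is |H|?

10

|⟨(4,0)⟩| = 5 and |⟨(7,0)⟩| = 10, so |H| is a multiple of lcm(5, 10) = 10 and divides |G| = 30.
Closing under the operation: H = {(0,0), (1,0), (2,0), (3,0), (4,0), (5,0), (6,0), (7,0), (8,0), (9,0)}, so |H| = 10.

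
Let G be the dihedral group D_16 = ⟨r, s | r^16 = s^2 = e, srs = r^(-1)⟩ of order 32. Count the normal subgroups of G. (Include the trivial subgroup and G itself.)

G has 36 subgroups. Checking conjugation-invariance by order — order 1: 1/1 normal; order 2: 1/17 normal; order 4: 1/9 normal; order 8: 1/5 normal; order 16: 3/3 normal; order 32: 1/1 normal.
Total normal subgroups: 8.

8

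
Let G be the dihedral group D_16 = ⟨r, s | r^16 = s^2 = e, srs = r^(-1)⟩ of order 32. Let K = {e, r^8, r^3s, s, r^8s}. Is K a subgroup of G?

|K| = 5 does not divide |G| = 32, so by Lagrange K is not a subgroup.

No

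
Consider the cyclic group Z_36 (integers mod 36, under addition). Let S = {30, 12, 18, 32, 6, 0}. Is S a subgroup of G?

No

32 ∈ S but its inverse 4 ∉ S, so S is not a subgroup.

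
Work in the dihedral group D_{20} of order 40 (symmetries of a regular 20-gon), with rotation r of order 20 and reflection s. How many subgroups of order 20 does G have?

3

|G| = 40 and 20 | 40, so subgroups of order 20 are possible by Lagrange.
The subgroups of order 20 are: {e, r, r^2, r^3, r^4, r^5, r^6, r^7, r^8, r^9, r^10, r^11, r^12, r^13, r^14, r^15, r^16, r^17, r^18, r^19}; {e, r^2, r^4, r^6, r^8, r^10, r^12, r^14, r^16, r^18, s, r^2s, r^4s, r^6s, r^8s, r^10s, r^12s, r^14s, r^16s, r^18s}; {e, r^2, r^4, r^6, r^8, r^10, r^12, r^14, r^16, r^18, rs, r^3s, r^5s, r^7s, r^9s, r^11s, r^13s, r^15s, r^17s, r^19s}.
So G has 3 subgroups of order 20.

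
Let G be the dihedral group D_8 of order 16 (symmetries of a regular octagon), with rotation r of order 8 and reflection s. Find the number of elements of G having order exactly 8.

The elements of order 8 are: r, r^3, r^5, r^7.
That's 4.

4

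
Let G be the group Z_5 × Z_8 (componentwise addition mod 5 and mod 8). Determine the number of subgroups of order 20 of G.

1

|G| = 40 and 20 | 40, so subgroups of order 20 are possible by Lagrange.
The subgroups of order 20 are: {(0,0), (0,2), (0,4), (0,6), (1,0), (1,2), (1,4), (1,6), (2,0), (2,2), (2,4), (2,6), (3,0), (3,2), (3,4), (3,6), (4,0), (4,2), (4,4), (4,6)}.
So G has 1 subgroup of order 20.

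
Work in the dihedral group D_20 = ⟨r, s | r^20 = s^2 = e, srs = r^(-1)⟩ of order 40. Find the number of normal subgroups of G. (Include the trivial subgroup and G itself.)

G has 48 subgroups. Checking conjugation-invariance by order — order 1: 1/1 normal; order 2: 1/21 normal; order 4: 1/11 normal; order 5: 1/1 normal; order 8: 0/5 normal; order 10: 1/5 normal; order 20: 3/3 normal; order 40: 1/1 normal.
Total normal subgroups: 9.

9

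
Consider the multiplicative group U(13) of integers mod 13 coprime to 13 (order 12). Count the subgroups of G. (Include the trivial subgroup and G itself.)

6

|G| = 12, so by Lagrange every subgroup order divides 12. Divisors: 1, 2, 3, 4, 6, 12.
Subgroups by order — order 1: 1; order 2: 1; order 3: 1; order 4: 1; order 6: 1; order 12: 1.
Total: 1 + 1 + 1 + 1 + 1 + 1 = 6.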